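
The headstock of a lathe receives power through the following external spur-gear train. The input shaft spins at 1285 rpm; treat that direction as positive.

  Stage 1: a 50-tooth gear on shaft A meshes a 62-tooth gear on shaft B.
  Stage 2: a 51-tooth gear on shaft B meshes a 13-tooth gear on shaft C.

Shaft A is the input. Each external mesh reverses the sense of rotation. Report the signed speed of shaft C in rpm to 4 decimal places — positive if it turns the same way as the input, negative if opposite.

+4065.4467 rpm (same as input, |ω| = 4065.4467 rpm)

Stage 1 [50T→62T]: ω = 1285.0000×50/62 = 1036.2903 rpm, dir flips to −; running = −1036.2903
Stage 2 [51T→13T]: ω = 1036.2903×51/13 = 4065.4467 rpm, dir flips to +; running = +4065.4467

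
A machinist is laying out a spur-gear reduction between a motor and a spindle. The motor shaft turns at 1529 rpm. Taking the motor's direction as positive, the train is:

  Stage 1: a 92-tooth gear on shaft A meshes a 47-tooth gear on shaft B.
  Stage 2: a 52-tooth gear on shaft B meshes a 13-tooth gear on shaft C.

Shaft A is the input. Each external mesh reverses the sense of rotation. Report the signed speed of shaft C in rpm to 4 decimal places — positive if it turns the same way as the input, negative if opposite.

+11971.7447 rpm (same as input, |ω| = 11971.7447 rpm)

Stage 1 [92T→47T]: ω = 1529.0000×92/47 = 2992.9362 rpm, dir flips to −; running = −2992.9362
Stage 2 [52T→13T]: ω = 2992.9362×52/13 = 11971.7447 rpm, dir flips to +; running = +11971.7447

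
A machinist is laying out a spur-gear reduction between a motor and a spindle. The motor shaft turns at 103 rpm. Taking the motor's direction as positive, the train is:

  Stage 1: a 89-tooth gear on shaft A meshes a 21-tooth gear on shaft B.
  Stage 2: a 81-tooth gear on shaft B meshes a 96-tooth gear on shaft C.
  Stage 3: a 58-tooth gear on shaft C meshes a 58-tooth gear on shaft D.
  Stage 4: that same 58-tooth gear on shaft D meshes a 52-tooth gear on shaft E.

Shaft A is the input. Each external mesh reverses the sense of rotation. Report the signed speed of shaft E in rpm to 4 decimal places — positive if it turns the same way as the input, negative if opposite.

Stage 1 [89T→21T]: ω = 103.0000×89/21 = 436.5238 rpm, dir flips to −; running = −436.5238
Stage 2 [81T→96T]: ω = 436.5238×81/96 = 368.3170 rpm, dir flips to +; running = +368.3170
Stage 3 [58T→58T]: ω = 368.3170×58/58 = 368.3170 rpm, dir flips to −; running = −368.3170
Stage 4 [58T→52T]: ω = 368.3170×58/52 = 410.8151 rpm, dir flips to +; running = +410.8151

+410.8151 rpm (same as input, |ω| = 410.8151 rpm)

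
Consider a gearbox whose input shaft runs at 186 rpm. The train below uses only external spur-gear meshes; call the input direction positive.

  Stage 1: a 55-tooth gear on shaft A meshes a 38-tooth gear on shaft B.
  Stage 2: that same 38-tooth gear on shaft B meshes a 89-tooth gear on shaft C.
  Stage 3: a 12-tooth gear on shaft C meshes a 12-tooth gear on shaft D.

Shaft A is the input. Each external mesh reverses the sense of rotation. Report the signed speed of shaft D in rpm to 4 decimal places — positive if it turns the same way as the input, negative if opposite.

Stage 1 [55T→38T]: ω = 186.0000×55/38 = 269.2105 rpm, dir flips to −; running = −269.2105
Stage 2 [38T→89T]: ω = 269.2105×38/89 = 114.9438 rpm, dir flips to +; running = +114.9438
Stage 3 [12T→12T]: ω = 114.9438×12/12 = 114.9438 rpm, dir flips to −; running = −114.9438

-114.9438 rpm (opposite to input, |ω| = 114.9438 rpm)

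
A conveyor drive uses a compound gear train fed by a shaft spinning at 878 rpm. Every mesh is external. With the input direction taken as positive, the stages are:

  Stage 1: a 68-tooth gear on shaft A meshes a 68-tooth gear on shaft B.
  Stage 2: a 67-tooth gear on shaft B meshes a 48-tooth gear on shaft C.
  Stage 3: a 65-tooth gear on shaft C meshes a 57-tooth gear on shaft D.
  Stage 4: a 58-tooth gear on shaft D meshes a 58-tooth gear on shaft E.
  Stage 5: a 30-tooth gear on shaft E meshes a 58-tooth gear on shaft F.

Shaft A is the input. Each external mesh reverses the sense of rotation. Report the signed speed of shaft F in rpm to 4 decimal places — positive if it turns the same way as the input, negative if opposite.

Stage 1 [68T→68T]: ω = 878.0000×68/68 = 878.0000 rpm, dir flips to −; running = −878.0000
Stage 2 [67T→48T]: ω = 878.0000×67/48 = 1225.5417 rpm, dir flips to +; running = +1225.5417
Stage 3 [65T→57T]: ω = 1225.5417×65/57 = 1397.5475 rpm, dir flips to −; running = −1397.5475
Stage 4 [58T→58T]: ω = 1397.5475×58/58 = 1397.5475 rpm, dir flips to +; running = +1397.5475
Stage 5 [30T→58T]: ω = 1397.5475×30/58 = 722.8694 rpm, dir flips to −; running = −722.8694

-722.8694 rpm (opposite to input, |ω| = 722.8694 rpm)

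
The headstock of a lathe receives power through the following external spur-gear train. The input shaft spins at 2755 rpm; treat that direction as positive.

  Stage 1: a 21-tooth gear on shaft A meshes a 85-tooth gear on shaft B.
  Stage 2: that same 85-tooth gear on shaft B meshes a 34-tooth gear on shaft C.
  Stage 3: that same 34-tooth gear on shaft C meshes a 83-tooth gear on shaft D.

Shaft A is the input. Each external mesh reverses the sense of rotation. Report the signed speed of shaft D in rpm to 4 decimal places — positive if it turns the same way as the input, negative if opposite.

-697.0482 rpm (opposite to input, |ω| = 697.0482 rpm)

Stage 1 [21T→85T]: ω = 2755.0000×21/85 = 680.6471 rpm, dir flips to −; running = −680.6471
Stage 2 [85T→34T]: ω = 680.6471×85/34 = 1701.6176 rpm, dir flips to +; running = +1701.6176
Stage 3 [34T→83T]: ω = 1701.6176×34/83 = 697.0482 rpm, dir flips to −; running = −697.0482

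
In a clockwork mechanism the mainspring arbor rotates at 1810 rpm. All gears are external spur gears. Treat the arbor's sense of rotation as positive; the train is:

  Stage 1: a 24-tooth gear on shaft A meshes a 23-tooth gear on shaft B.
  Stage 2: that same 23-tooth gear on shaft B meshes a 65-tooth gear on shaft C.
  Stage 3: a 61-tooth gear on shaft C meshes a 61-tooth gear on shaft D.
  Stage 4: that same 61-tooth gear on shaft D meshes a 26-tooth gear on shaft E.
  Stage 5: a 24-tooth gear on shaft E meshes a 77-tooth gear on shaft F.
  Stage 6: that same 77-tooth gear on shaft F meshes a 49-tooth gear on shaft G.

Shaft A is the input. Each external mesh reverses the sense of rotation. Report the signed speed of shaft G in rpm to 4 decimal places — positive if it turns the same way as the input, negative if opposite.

Stage 1 [24T→23T]: ω = 1810.0000×24/23 = 1888.6957 rpm, dir flips to −; running = −1888.6957
Stage 2 [23T→65T]: ω = 1888.6957×23/65 = 668.3077 rpm, dir flips to +; running = +668.3077
Stage 3 [61T→61T]: ω = 668.3077×61/61 = 668.3077 rpm, dir flips to −; running = −668.3077
Stage 4 [61T→26T]: ω = 668.3077×61/26 = 1567.9527 rpm, dir flips to +; running = +1567.9527
Stage 5 [24T→77T]: ω = 1567.9527×24/77 = 488.7125 rpm, dir flips to −; running = −488.7125
Stage 6 [77T→49T]: ω = 488.7125×77/49 = 767.9768 rpm, dir flips to +; running = +767.9768

+767.9768 rpm (same as input, |ω| = 767.9768 rpm)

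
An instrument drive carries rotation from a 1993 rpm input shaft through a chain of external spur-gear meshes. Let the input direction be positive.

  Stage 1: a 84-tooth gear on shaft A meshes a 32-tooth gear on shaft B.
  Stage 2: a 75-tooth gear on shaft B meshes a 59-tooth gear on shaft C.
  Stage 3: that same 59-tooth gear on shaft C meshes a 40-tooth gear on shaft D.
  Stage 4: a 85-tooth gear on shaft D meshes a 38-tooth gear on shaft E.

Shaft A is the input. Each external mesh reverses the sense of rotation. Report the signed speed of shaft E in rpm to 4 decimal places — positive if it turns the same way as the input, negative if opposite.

+21941.8483 rpm (same as input, |ω| = 21941.8483 rpm)

Stage 1 [84T→32T]: ω = 1993.0000×84/32 = 5231.6250 rpm, dir flips to −; running = −5231.6250
Stage 2 [75T→59T]: ω = 5231.6250×75/59 = 6650.3708 rpm, dir flips to +; running = +6650.3708
Stage 3 [59T→40T]: ω = 6650.3708×59/40 = 9809.2969 rpm, dir flips to −; running = −9809.2969
Stage 4 [85T→38T]: ω = 9809.2969×85/38 = 21941.8483 rpm, dir flips to +; running = +21941.8483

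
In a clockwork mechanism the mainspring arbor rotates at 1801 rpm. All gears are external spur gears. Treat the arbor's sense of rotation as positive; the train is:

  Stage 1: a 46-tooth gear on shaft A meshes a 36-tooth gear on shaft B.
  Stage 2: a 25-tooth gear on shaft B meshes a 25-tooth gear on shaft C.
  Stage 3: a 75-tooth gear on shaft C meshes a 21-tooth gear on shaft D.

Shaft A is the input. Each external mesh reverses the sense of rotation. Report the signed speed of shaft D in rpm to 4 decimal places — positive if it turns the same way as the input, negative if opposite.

-8218.8492 rpm (opposite to input, |ω| = 8218.8492 rpm)

Stage 1 [46T→36T]: ω = 1801.0000×46/36 = 2301.2778 rpm, dir flips to −; running = −2301.2778
Stage 2 [25T→25T]: ω = 2301.2778×25/25 = 2301.2778 rpm, dir flips to +; running = +2301.2778
Stage 3 [75T→21T]: ω = 2301.2778×75/21 = 8218.8492 rpm, dir flips to −; running = −8218.8492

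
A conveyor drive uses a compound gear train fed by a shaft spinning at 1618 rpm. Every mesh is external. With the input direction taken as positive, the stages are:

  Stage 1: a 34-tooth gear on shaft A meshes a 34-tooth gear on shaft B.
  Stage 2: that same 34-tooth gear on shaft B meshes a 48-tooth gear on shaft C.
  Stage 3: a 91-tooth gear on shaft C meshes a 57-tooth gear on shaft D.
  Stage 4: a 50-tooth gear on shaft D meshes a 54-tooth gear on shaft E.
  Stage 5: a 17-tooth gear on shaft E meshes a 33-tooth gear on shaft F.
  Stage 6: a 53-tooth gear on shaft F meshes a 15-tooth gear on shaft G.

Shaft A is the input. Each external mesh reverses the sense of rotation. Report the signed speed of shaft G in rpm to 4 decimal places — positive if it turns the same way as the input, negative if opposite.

+3083.7458 rpm (same as input, |ω| = 3083.7458 rpm)

Stage 1 [34T→34T]: ω = 1618.0000×34/34 = 1618.0000 rpm, dir flips to −; running = −1618.0000
Stage 2 [34T→48T]: ω = 1618.0000×34/48 = 1146.0833 rpm, dir flips to +; running = +1146.0833
Stage 3 [91T→57T]: ω = 1146.0833×91/57 = 1829.7120 rpm, dir flips to −; running = −1829.7120
Stage 4 [50T→54T]: ω = 1829.7120×50/54 = 1694.1778 rpm, dir flips to +; running = +1694.1778
Stage 5 [17T→33T]: ω = 1694.1778×17/33 = 872.7582 rpm, dir flips to −; running = −872.7582
Stage 6 [53T→15T]: ω = 872.7582×53/15 = 3083.7458 rpm, dir flips to +; running = +3083.7458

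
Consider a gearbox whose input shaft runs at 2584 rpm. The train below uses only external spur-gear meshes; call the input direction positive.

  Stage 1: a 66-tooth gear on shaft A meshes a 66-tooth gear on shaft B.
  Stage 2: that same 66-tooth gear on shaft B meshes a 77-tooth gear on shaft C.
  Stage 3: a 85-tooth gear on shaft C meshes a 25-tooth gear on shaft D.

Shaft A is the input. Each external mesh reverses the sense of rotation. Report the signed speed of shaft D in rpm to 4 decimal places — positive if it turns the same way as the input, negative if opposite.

Stage 1 [66T→66T]: ω = 2584.0000×66/66 = 2584.0000 rpm, dir flips to −; running = −2584.0000
Stage 2 [66T→77T]: ω = 2584.0000×66/77 = 2214.8571 rpm, dir flips to +; running = +2214.8571
Stage 3 [85T→25T]: ω = 2214.8571×85/25 = 7530.5143 rpm, dir flips to −; running = −7530.5143

-7530.5143 rpm (opposite to input, |ω| = 7530.5143 rpm)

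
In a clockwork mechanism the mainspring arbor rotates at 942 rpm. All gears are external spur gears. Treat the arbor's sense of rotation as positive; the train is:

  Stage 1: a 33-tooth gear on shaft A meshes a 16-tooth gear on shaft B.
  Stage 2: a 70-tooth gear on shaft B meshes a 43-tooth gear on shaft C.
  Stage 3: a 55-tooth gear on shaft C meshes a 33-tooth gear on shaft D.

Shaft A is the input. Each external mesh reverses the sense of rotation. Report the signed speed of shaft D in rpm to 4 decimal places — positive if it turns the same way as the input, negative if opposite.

Stage 1 [33T→16T]: ω = 942.0000×33/16 = 1942.8750 rpm, dir flips to −; running = −1942.8750
Stage 2 [70T→43T]: ω = 1942.8750×70/43 = 3162.8198 rpm, dir flips to +; running = +3162.8198
Stage 3 [55T→33T]: ω = 3162.8198×55/33 = 5271.3663 rpm, dir flips to −; running = −5271.3663

-5271.3663 rpm (opposite to input, |ω| = 5271.3663 rpm)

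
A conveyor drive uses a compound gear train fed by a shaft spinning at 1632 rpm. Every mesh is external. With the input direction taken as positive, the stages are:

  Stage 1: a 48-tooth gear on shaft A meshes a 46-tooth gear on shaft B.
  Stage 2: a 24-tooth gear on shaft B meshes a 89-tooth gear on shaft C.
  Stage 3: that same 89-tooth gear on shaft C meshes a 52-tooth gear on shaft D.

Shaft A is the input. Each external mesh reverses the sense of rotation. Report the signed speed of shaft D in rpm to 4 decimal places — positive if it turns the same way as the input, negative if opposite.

Stage 1 [48T→46T]: ω = 1632.0000×48/46 = 1702.9565 rpm, dir flips to −; running = −1702.9565
Stage 2 [24T→89T]: ω = 1702.9565×24/89 = 459.2242 rpm, dir flips to +; running = +459.2242
Stage 3 [89T→52T]: ω = 459.2242×89/52 = 785.9799 rpm, dir flips to −; running = −785.9799

-785.9799 rpm (opposite to input, |ω| = 785.9799 rpm)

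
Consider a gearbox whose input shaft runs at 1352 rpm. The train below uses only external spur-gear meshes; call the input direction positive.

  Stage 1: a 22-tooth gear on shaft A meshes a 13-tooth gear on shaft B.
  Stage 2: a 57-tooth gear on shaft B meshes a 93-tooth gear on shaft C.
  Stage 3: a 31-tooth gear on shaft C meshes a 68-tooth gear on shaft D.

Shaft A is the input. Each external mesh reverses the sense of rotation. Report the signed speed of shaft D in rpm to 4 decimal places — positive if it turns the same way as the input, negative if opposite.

-639.2941 rpm (opposite to input, |ω| = 639.2941 rpm)

Stage 1 [22T→13T]: ω = 1352.0000×22/13 = 2288.0000 rpm, dir flips to −; running = −2288.0000
Stage 2 [57T→93T]: ω = 2288.0000×57/93 = 1402.3226 rpm, dir flips to +; running = +1402.3226
Stage 3 [31T→68T]: ω = 1402.3226×31/68 = 639.2941 rpm, dir flips to −; running = −639.2941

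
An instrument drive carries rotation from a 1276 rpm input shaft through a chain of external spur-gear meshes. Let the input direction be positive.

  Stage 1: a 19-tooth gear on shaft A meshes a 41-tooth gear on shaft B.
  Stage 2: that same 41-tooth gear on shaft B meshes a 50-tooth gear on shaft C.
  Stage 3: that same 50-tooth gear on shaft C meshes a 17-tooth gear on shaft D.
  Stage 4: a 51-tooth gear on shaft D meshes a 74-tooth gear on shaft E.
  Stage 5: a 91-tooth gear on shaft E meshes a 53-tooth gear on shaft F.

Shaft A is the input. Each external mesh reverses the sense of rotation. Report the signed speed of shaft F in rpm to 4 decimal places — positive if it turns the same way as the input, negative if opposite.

Stage 1 [19T→41T]: ω = 1276.0000×19/41 = 591.3171 rpm, dir flips to −; running = −591.3171
Stage 2 [41T→50T]: ω = 591.3171×41/50 = 484.8800 rpm, dir flips to +; running = +484.8800
Stage 3 [50T→17T]: ω = 484.8800×50/17 = 1426.1176 rpm, dir flips to −; running = −1426.1176
Stage 4 [51T→74T]: ω = 1426.1176×51/74 = 982.8649 rpm, dir flips to +; running = +982.8649
Stage 5 [91T→53T]: ω = 982.8649×91/53 = 1687.5604 rpm, dir flips to −; running = −1687.5604

-1687.5604 rpm (opposite to input, |ω| = 1687.5604 rpm)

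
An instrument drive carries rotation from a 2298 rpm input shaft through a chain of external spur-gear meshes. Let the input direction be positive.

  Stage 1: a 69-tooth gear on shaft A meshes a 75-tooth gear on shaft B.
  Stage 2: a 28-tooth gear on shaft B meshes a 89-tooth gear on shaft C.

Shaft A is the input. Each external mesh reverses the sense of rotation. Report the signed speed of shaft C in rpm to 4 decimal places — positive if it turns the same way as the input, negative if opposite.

+665.1290 rpm (same as input, |ω| = 665.1290 rpm)

Stage 1 [69T→75T]: ω = 2298.0000×69/75 = 2114.1600 rpm, dir flips to −; running = −2114.1600
Stage 2 [28T→89T]: ω = 2114.1600×28/89 = 665.1290 rpm, dir flips to +; running = +665.1290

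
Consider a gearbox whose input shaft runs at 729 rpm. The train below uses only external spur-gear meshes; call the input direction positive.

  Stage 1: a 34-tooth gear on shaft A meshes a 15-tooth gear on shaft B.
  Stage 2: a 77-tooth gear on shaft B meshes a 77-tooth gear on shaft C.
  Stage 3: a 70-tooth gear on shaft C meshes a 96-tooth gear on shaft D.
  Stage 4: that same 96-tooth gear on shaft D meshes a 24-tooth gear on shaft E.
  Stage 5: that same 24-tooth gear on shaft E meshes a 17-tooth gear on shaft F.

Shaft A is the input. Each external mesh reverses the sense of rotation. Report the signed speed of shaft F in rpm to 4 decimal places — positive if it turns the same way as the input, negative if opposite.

-6804.0000 rpm (opposite to input, |ω| = 6804.0000 rpm)

Stage 1 [34T→15T]: ω = 729.0000×34/15 = 1652.4000 rpm, dir flips to −; running = −1652.4000
Stage 2 [77T→77T]: ω = 1652.4000×77/77 = 1652.4000 rpm, dir flips to +; running = +1652.4000
Stage 3 [70T→96T]: ω = 1652.4000×70/96 = 1204.8750 rpm, dir flips to −; running = −1204.8750
Stage 4 [96T→24T]: ω = 1204.8750×96/24 = 4819.5000 rpm, dir flips to +; running = +4819.5000
Stage 5 [24T→17T]: ω = 4819.5000×24/17 = 6804.0000 rpm, dir flips to −; running = −6804.0000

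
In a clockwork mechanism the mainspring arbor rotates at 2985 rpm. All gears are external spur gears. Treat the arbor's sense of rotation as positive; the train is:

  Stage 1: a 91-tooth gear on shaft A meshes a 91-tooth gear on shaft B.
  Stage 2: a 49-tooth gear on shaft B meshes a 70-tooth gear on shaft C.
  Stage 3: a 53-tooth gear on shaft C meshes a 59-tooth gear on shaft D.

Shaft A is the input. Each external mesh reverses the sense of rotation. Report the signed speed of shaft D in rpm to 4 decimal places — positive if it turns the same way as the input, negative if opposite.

Stage 1 [91T→91T]: ω = 2985.0000×91/91 = 2985.0000 rpm, dir flips to −; running = −2985.0000
Stage 2 [49T→70T]: ω = 2985.0000×49/70 = 2089.5000 rpm, dir flips to +; running = +2089.5000
Stage 3 [53T→59T]: ω = 2089.5000×53/59 = 1877.0085 rpm, dir flips to −; running = −1877.0085

-1877.0085 rpm (opposite to input, |ω| = 1877.0085 rpm)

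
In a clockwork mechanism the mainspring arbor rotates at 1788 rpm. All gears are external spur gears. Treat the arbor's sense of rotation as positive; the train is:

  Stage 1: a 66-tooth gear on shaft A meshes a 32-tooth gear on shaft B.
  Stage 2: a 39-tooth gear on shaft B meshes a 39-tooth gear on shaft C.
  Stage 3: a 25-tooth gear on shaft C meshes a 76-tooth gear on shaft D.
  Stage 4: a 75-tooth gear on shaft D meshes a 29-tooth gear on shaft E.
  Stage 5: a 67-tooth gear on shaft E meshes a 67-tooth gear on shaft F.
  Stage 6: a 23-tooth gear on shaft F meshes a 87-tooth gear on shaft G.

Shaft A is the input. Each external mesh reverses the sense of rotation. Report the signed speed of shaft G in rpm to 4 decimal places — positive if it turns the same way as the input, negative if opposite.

Stage 1 [66T→32T]: ω = 1788.0000×66/32 = 3687.7500 rpm, dir flips to −; running = −3687.7500
Stage 2 [39T→39T]: ω = 3687.7500×39/39 = 3687.7500 rpm, dir flips to +; running = +3687.7500
Stage 3 [25T→76T]: ω = 3687.7500×25/76 = 1213.0757 rpm, dir flips to −; running = −1213.0757
Stage 4 [75T→29T]: ω = 1213.0757×75/29 = 3137.2646 rpm, dir flips to +; running = +3137.2646
Stage 5 [67T→67T]: ω = 3137.2646×67/67 = 3137.2646 rpm, dir flips to −; running = −3137.2646
Stage 6 [23T→87T]: ω = 3137.2646×23/87 = 829.3918 rpm, dir flips to +; running = +829.3918

+829.3918 rpm (same as input, |ω| = 829.3918 rpm)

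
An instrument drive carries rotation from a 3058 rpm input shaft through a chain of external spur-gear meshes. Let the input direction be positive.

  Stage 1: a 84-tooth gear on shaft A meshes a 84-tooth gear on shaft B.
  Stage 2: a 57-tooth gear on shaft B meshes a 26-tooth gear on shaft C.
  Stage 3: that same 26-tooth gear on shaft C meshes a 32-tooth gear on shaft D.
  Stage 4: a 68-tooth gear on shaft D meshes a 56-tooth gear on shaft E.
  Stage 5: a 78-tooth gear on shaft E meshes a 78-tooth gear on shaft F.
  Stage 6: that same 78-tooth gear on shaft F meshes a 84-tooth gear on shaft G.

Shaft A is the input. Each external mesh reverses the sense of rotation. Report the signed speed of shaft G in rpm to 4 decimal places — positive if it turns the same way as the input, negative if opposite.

+6141.8409 rpm (same as input, |ω| = 6141.8409 rpm)

Stage 1 [84T→84T]: ω = 3058.0000×84/84 = 3058.0000 rpm, dir flips to −; running = −3058.0000
Stage 2 [57T→26T]: ω = 3058.0000×57/26 = 6704.0769 rpm, dir flips to +; running = +6704.0769
Stage 3 [26T→32T]: ω = 6704.0769×26/32 = 5447.0625 rpm, dir flips to −; running = −5447.0625
Stage 4 [68T→56T]: ω = 5447.0625×68/56 = 6614.2902 rpm, dir flips to +; running = +6614.2902
Stage 5 [78T→78T]: ω = 6614.2902×78/78 = 6614.2902 rpm, dir flips to −; running = −6614.2902
Stage 6 [78T→84T]: ω = 6614.2902×78/84 = 6141.8409 rpm, dir flips to +; running = +6141.8409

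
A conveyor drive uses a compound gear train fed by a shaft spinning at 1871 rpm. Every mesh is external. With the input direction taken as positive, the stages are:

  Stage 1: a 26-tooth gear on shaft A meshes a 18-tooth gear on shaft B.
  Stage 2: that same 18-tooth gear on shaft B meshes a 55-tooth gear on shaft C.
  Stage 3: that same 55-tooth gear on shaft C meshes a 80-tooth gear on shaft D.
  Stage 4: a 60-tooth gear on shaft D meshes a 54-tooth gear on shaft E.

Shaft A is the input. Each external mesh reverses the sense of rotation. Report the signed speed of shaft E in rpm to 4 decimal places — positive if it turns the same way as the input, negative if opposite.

+675.6389 rpm (same as input, |ω| = 675.6389 rpm)

Stage 1 [26T→18T]: ω = 1871.0000×26/18 = 2702.5556 rpm, dir flips to −; running = −2702.5556
Stage 2 [18T→55T]: ω = 2702.5556×18/55 = 884.4727 rpm, dir flips to +; running = +884.4727
Stage 3 [55T→80T]: ω = 884.4727×55/80 = 608.0750 rpm, dir flips to −; running = −608.0750
Stage 4 [60T→54T]: ω = 608.0750×60/54 = 675.6389 rpm, dir flips to +; running = +675.6389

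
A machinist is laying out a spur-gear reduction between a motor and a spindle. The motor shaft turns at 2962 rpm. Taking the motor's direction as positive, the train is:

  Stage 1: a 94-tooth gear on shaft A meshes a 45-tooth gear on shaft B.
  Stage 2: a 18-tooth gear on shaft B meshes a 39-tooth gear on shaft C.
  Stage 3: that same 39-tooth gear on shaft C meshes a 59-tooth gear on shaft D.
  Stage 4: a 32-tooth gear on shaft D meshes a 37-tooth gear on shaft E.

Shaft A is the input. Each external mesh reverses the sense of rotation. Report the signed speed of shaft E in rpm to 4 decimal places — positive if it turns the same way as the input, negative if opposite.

Stage 1 [94T→45T]: ω = 2962.0000×94/45 = 6187.2889 rpm, dir flips to −; running = −6187.2889
Stage 2 [18T→39T]: ω = 6187.2889×18/39 = 2855.6718 rpm, dir flips to +; running = +2855.6718
Stage 3 [39T→59T]: ω = 2855.6718×39/59 = 1887.6475 rpm, dir flips to −; running = −1887.6475
Stage 4 [32T→37T]: ω = 1887.6475×32/37 = 1632.5600 rpm, dir flips to +; running = +1632.5600

+1632.5600 rpm (same as input, |ω| = 1632.5600 rpm)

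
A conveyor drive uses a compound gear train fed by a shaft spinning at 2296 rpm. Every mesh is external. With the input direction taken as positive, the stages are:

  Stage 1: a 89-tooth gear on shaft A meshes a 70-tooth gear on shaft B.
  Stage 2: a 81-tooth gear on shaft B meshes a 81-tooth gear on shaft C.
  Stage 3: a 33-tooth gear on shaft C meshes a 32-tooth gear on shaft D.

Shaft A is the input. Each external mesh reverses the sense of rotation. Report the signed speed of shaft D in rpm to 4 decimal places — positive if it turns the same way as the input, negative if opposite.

-3010.4250 rpm (opposite to input, |ω| = 3010.4250 rpm)

Stage 1 [89T→70T]: ω = 2296.0000×89/70 = 2919.2000 rpm, dir flips to −; running = −2919.2000
Stage 2 [81T→81T]: ω = 2919.2000×81/81 = 2919.2000 rpm, dir flips to +; running = +2919.2000
Stage 3 [33T→32T]: ω = 2919.2000×33/32 = 3010.4250 rpm, dir flips to −; running = −3010.4250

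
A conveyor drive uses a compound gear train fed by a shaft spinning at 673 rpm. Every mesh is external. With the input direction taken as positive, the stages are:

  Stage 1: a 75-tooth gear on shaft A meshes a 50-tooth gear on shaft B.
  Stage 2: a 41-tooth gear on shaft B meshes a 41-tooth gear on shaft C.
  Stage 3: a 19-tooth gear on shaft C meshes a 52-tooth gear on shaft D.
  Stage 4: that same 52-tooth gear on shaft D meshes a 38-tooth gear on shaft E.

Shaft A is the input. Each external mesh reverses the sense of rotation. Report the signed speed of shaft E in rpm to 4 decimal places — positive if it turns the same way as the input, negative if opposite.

Stage 1 [75T→50T]: ω = 673.0000×75/50 = 1009.5000 rpm, dir flips to −; running = −1009.5000
Stage 2 [41T→41T]: ω = 1009.5000×41/41 = 1009.5000 rpm, dir flips to +; running = +1009.5000
Stage 3 [19T→52T]: ω = 1009.5000×19/52 = 368.8558 rpm, dir flips to −; running = −368.8558
Stage 4 [52T→38T]: ω = 368.8558×52/38 = 504.7500 rpm, dir flips to +; running = +504.7500

+504.7500 rpm (same as input, |ω| = 504.7500 rpm)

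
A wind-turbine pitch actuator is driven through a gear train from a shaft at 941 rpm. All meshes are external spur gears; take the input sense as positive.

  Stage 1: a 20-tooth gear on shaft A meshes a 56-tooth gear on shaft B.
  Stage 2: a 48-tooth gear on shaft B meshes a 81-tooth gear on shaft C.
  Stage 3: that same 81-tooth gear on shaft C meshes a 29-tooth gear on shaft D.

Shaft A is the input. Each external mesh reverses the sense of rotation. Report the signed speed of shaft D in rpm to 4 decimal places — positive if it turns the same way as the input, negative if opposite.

-556.2562 rpm (opposite to input, |ω| = 556.2562 rpm)

Stage 1 [20T→56T]: ω = 941.0000×20/56 = 336.0714 rpm, dir flips to −; running = −336.0714
Stage 2 [48T→81T]: ω = 336.0714×48/81 = 199.1534 rpm, dir flips to +; running = +199.1534
Stage 3 [81T→29T]: ω = 199.1534×81/29 = 556.2562 rpm, dir flips to −; running = −556.2562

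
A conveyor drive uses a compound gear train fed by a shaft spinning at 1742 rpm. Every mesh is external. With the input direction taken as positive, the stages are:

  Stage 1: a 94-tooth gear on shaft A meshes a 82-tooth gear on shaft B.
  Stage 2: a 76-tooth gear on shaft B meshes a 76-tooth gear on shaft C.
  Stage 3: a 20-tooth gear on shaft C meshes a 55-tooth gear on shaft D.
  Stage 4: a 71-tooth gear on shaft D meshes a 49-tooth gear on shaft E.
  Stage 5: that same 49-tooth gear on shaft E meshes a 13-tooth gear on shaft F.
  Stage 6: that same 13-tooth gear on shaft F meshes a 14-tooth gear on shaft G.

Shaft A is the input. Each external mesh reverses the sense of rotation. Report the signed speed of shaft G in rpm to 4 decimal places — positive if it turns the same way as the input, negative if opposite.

+3682.6443 rpm (same as input, |ω| = 3682.6443 rpm)

Stage 1 [94T→82T]: ω = 1742.0000×94/82 = 1996.9268 rpm, dir flips to −; running = −1996.9268
Stage 2 [76T→76T]: ω = 1996.9268×76/76 = 1996.9268 rpm, dir flips to +; running = +1996.9268
Stage 3 [20T→55T]: ω = 1996.9268×20/55 = 726.1552 rpm, dir flips to −; running = −726.1552
Stage 4 [71T→49T]: ω = 726.1552×71/49 = 1052.1841 rpm, dir flips to +; running = +1052.1841
Stage 5 [49T→13T]: ω = 1052.1841×49/13 = 3965.9246 rpm, dir flips to −; running = −3965.9246
Stage 6 [13T→14T]: ω = 3965.9246×13/14 = 3682.6443 rpm, dir flips to +; running = +3682.6443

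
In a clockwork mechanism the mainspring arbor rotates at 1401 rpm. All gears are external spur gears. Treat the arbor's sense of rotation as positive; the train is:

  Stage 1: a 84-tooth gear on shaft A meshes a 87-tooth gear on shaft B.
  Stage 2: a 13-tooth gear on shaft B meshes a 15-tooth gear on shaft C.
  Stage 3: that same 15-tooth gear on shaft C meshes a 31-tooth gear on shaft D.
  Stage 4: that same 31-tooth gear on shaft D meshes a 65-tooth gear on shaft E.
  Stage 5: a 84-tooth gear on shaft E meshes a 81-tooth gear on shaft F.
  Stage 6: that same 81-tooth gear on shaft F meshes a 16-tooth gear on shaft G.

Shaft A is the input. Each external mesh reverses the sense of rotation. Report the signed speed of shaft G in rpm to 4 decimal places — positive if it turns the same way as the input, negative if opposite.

Stage 1 [84T→87T]: ω = 1401.0000×84/87 = 1352.6897 rpm, dir flips to −; running = −1352.6897
Stage 2 [13T→15T]: ω = 1352.6897×13/15 = 1172.3310 rpm, dir flips to +; running = +1172.3310
Stage 3 [15T→31T]: ω = 1172.3310×15/31 = 567.2570 rpm, dir flips to −; running = −567.2570
Stage 4 [31T→65T]: ω = 567.2570×31/65 = 270.5379 rpm, dir flips to +; running = +270.5379
Stage 5 [84T→81T]: ω = 270.5379×84/81 = 280.5579 rpm, dir flips to −; running = −280.5579
Stage 6 [81T→16T]: ω = 280.5579×81/16 = 1420.3241 rpm, dir flips to +; running = +1420.3241

+1420.3241 rpm (same as input, |ω| = 1420.3241 rpm)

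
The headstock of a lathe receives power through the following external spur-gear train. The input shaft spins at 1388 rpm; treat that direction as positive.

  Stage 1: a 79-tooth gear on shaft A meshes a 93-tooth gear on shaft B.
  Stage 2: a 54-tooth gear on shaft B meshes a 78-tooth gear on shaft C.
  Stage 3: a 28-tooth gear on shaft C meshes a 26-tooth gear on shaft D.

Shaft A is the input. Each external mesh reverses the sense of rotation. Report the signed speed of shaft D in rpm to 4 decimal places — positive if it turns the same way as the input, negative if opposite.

Stage 1 [79T→93T]: ω = 1388.0000×79/93 = 1179.0538 rpm, dir flips to −; running = −1179.0538
Stage 2 [54T→78T]: ω = 1179.0538×54/78 = 816.2680 rpm, dir flips to +; running = +816.2680
Stage 3 [28T→26T]: ω = 816.2680×28/26 = 879.0578 rpm, dir flips to −; running = −879.0578

-879.0578 rpm (opposite to input, |ω| = 879.0578 rpm)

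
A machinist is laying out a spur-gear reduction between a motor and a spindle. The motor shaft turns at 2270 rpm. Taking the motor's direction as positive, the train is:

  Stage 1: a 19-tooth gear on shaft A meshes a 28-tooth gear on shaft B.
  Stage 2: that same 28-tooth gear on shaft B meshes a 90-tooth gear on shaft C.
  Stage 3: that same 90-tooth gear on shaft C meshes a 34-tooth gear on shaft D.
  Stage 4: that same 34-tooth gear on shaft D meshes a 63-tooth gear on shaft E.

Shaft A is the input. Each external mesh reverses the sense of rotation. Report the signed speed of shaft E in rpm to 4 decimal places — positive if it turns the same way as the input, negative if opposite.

Stage 1 [19T→28T]: ω = 2270.0000×19/28 = 1540.3571 rpm, dir flips to −; running = −1540.3571
Stage 2 [28T→90T]: ω = 1540.3571×28/90 = 479.2222 rpm, dir flips to +; running = +479.2222
Stage 3 [90T→34T]: ω = 479.2222×90/34 = 1268.5294 rpm, dir flips to −; running = −1268.5294
Stage 4 [34T→63T]: ω = 1268.5294×34/63 = 684.6032 rpm, dir flips to +; running = +684.6032

+684.6032 rpm (same as input, |ω| = 684.6032 rpm)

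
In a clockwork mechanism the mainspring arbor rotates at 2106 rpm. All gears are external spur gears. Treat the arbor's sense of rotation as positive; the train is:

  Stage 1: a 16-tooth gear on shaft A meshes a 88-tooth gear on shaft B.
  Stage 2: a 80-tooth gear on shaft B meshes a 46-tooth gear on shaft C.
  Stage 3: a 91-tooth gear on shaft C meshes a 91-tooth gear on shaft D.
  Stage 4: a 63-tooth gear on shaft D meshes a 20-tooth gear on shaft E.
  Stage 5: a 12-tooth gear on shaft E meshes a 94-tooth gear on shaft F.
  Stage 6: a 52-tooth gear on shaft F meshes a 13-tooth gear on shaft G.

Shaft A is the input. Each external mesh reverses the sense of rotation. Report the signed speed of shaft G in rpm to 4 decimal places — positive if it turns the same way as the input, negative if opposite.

+1071.1536 rpm (same as input, |ω| = 1071.1536 rpm)

Stage 1 [16T→88T]: ω = 2106.0000×16/88 = 382.9091 rpm, dir flips to −; running = −382.9091
Stage 2 [80T→46T]: ω = 382.9091×80/46 = 665.9289 rpm, dir flips to +; running = +665.9289
Stage 3 [91T→91T]: ω = 665.9289×91/91 = 665.9289 rpm, dir flips to −; running = −665.9289
Stage 4 [63T→20T]: ω = 665.9289×63/20 = 2097.6759 rpm, dir flips to +; running = +2097.6759
Stage 5 [12T→94T]: ω = 2097.6759×12/94 = 267.7884 rpm, dir flips to −; running = −267.7884
Stage 6 [52T→13T]: ω = 267.7884×52/13 = 1071.1536 rpm, dir flips to +; running = +1071.1536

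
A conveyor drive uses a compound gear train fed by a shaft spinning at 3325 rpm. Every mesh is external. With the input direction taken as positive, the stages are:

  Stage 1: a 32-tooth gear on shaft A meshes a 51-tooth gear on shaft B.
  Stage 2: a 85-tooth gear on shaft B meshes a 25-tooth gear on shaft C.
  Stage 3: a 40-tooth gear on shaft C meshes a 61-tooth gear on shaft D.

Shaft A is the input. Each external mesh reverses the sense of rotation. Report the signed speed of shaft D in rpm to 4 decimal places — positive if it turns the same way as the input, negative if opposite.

Stage 1 [32T→51T]: ω = 3325.0000×32/51 = 2086.2745 rpm, dir flips to −; running = −2086.2745
Stage 2 [85T→25T]: ω = 2086.2745×85/25 = 7093.3333 rpm, dir flips to +; running = +7093.3333
Stage 3 [40T→61T]: ω = 7093.3333×40/61 = 4651.3661 rpm, dir flips to −; running = −4651.3661

-4651.3661 rpm (opposite to input, |ω| = 4651.3661 rpm)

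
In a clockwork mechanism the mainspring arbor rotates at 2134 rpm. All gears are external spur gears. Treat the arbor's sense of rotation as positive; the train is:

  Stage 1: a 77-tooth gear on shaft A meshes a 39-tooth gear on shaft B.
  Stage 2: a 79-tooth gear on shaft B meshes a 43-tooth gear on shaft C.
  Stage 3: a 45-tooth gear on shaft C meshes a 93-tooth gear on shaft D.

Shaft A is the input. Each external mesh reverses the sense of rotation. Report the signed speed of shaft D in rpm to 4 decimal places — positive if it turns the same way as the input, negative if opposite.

-3745.4908 rpm (opposite to input, |ω| = 3745.4908 rpm)

Stage 1 [77T→39T]: ω = 2134.0000×77/39 = 4213.2821 rpm, dir flips to −; running = −4213.2821
Stage 2 [79T→43T]: ω = 4213.2821×79/43 = 7740.6810 rpm, dir flips to +; running = +7740.6810
Stage 3 [45T→93T]: ω = 7740.6810×45/93 = 3745.4908 rpm, dir flips to −; running = −3745.4908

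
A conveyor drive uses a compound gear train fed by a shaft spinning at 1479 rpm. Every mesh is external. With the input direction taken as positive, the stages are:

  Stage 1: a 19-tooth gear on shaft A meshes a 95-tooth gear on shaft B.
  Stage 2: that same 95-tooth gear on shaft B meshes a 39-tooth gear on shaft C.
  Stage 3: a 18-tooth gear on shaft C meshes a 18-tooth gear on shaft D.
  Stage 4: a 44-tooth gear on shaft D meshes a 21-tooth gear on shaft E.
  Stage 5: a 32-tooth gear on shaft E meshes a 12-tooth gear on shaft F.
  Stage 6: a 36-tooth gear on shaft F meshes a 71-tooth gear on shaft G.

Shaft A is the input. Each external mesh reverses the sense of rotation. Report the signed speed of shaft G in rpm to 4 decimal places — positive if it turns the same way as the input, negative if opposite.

Stage 1 [19T→95T]: ω = 1479.0000×19/95 = 295.8000 rpm, dir flips to −; running = −295.8000
Stage 2 [95T→39T]: ω = 295.8000×95/39 = 720.5385 rpm, dir flips to +; running = +720.5385
Stage 3 [18T→18T]: ω = 720.5385×18/18 = 720.5385 rpm, dir flips to −; running = −720.5385
Stage 4 [44T→21T]: ω = 720.5385×44/21 = 1509.6996 rpm, dir flips to +; running = +1509.6996
Stage 5 [32T→12T]: ω = 1509.6996×32/12 = 4025.8657 rpm, dir flips to −; running = −4025.8657
Stage 6 [36T→71T]: ω = 4025.8657×36/71 = 2041.2840 rpm, dir flips to +; running = +2041.2840

+2041.2840 rpm (same as input, |ω| = 2041.2840 rpm)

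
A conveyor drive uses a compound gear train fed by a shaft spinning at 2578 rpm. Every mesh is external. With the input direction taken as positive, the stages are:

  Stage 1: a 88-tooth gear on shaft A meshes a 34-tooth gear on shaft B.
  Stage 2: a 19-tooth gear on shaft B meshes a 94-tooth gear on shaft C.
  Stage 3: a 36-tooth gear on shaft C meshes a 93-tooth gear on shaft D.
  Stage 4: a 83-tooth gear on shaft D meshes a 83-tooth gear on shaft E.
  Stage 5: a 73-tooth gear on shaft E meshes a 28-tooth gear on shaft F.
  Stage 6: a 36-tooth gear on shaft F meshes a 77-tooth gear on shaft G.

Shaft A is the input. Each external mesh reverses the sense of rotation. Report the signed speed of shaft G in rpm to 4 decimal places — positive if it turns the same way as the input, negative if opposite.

+636.3684 rpm (same as input, |ω| = 636.3684 rpm)

Stage 1 [88T→34T]: ω = 2578.0000×88/34 = 6672.4706 rpm, dir flips to −; running = −6672.4706
Stage 2 [19T→94T]: ω = 6672.4706×19/94 = 1348.6909 rpm, dir flips to +; running = +1348.6909
Stage 3 [36T→93T]: ω = 1348.6909×36/93 = 522.0739 rpm, dir flips to −; running = −522.0739
Stage 4 [83T→83T]: ω = 522.0739×83/83 = 522.0739 rpm, dir flips to +; running = +522.0739
Stage 5 [73T→28T]: ω = 522.0739×73/28 = 1361.1212 rpm, dir flips to −; running = −1361.1212
Stage 6 [36T→77T]: ω = 1361.1212×36/77 = 636.3684 rpm, dir flips to +; running = +636.3684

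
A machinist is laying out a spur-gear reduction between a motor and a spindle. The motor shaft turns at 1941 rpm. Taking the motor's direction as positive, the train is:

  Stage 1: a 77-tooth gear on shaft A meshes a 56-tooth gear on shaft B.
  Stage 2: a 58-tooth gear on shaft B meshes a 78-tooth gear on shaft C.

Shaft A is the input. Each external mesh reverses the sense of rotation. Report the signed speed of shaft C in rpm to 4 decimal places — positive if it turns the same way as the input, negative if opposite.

Stage 1 [77T→56T]: ω = 1941.0000×77/56 = 2668.8750 rpm, dir flips to −; running = −2668.8750
Stage 2 [58T→78T]: ω = 2668.8750×58/78 = 1984.5481 rpm, dir flips to +; running = +1984.5481

+1984.5481 rpm (same as input, |ω| = 1984.5481 rpm)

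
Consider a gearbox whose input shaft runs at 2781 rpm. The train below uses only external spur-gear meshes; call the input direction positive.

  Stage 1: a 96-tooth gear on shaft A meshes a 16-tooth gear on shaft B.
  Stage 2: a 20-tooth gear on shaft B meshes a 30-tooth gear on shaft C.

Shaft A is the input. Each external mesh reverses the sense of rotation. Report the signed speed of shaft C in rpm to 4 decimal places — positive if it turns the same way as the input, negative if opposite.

+11124.0000 rpm (same as input, |ω| = 11124.0000 rpm)

Stage 1 [96T→16T]: ω = 2781.0000×96/16 = 16686.0000 rpm, dir flips to −; running = −16686.0000
Stage 2 [20T→30T]: ω = 16686.0000×20/30 = 11124.0000 rpm, dir flips to +; running = +11124.0000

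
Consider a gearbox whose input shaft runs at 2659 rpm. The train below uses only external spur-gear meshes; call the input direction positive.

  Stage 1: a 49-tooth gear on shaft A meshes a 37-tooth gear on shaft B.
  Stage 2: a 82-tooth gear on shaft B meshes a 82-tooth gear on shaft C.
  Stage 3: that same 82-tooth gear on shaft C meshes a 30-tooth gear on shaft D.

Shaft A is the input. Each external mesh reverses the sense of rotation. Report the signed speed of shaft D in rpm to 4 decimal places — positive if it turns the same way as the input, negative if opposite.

Stage 1 [49T→37T]: ω = 2659.0000×49/37 = 3521.3784 rpm, dir flips to −; running = −3521.3784
Stage 2 [82T→82T]: ω = 3521.3784×82/82 = 3521.3784 rpm, dir flips to +; running = +3521.3784
Stage 3 [82T→30T]: ω = 3521.3784×82/30 = 9625.1009 rpm, dir flips to −; running = −9625.1009

-9625.1009 rpm (opposite to input, |ω| = 9625.1009 rpm)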